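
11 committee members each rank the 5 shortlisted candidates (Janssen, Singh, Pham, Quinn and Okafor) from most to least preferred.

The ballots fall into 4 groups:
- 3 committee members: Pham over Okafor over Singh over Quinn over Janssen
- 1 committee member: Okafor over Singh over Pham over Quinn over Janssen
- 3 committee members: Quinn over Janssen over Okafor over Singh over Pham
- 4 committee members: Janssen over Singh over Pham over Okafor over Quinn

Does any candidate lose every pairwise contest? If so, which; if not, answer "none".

Pairwise majorities:
Janssen vs Singh: Janssen is ranked higher on 3+4 = 7 ballots, Singh on 4. Janssen wins 7–4.
Janssen–Pham: Janssen 7–4.
Janssen vs Quinn: Quinn wins 7–4.
Janssen vs Okafor: 7 to 4, Janssen.
Singh vs Pham: Singh wins 8–3.
Singh vs Quinn: Singh, 8–3.
Singh vs Okafor: 4 for Singh, 7 for Okafor — Okafor by 7–4.
Pham vs Quinn: 3+1+4 = 8 for Pham, 3 for Quinn — Pham by 8–3.
Pham vs Okafor: 3+4 = 7 for Pham, 4 for Okafor — Pham by 7–4.
Quinn vs Okafor: 3 to 8, Okafor.
No candidate is winless: Janssen beats Singh; Singh beats Pham; Pham beats Quinn; Quinn beats Janssen; Okafor beats Singh. There is no Condorcet loser.

none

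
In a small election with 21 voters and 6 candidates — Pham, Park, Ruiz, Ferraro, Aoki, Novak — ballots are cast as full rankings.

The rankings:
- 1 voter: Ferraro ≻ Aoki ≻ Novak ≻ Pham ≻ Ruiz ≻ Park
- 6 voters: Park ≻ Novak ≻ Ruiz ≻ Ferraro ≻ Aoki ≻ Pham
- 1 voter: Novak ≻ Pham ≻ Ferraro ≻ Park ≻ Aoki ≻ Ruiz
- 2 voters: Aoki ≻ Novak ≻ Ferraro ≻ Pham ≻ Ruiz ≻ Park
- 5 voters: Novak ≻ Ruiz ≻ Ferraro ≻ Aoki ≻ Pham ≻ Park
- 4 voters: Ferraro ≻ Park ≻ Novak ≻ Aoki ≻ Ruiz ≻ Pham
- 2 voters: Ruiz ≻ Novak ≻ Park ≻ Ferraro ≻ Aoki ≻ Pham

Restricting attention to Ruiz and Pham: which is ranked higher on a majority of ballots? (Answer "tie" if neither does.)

Ruiz

Ballots ranking Ruiz above Pham: 6 + 5 + 4 + 2 = 17.
Ballots ranking Pham above Ruiz: 21 − 17 = 4.
Ruiz wins the head-to-head 17–4.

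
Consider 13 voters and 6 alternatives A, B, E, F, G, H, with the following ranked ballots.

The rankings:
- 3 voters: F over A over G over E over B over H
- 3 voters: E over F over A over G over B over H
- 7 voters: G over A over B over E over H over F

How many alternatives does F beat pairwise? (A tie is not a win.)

F against each rival (13 voters):
F vs A: F is ranked higher on 3+3 = 6 ballots, A on 7. A wins 7–6.
F vs B: B, 7–6.
F vs E: F preferred on 3 ballots; E wins 10–3.
F vs G: G, 7–6.
F vs H: H wins 7–6.
F beats no one; loses to A, B, E, G, H — 0 pairwise wins.

0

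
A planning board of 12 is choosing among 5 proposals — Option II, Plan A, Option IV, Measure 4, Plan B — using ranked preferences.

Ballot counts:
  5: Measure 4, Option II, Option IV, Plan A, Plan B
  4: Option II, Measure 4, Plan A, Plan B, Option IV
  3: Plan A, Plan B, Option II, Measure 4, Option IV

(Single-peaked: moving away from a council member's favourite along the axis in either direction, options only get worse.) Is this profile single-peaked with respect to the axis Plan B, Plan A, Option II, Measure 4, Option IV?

yes

Axis positions: Plan B=1, Plan A=2, Option II=3, Measure 4=4, Option IV=5.
Cluster 1 (peak Measure 4 at position 4): ranking walks positions 4-3-5-2-1, expanding outward from the peak — single-peaked.
Cluster 2 (peak Option II at position 3): ranking walks positions 3-4-2-1-5, expanding outward from the peak — single-peaked.
Cluster 3 (peak Plan A at position 2): ranking walks positions 2-1-3-4-5, expanding outward from the peak — single-peaked.
Every ranking is single-peaked on this axis.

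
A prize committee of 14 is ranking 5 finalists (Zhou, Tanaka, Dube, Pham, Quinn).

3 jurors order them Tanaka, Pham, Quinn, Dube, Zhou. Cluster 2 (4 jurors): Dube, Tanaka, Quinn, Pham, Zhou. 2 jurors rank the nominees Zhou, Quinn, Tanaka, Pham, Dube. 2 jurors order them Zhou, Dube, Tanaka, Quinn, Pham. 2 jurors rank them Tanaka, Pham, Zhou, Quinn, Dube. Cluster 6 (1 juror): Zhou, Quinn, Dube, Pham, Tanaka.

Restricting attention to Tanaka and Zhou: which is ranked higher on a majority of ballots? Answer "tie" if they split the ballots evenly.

Tanaka

Ballots ranking Tanaka above Zhou: 3 + 4 + 2 = 9.
Ballots ranking Zhou above Tanaka: 14 − 9 = 5.
Tanaka wins the head-to-head 9–5.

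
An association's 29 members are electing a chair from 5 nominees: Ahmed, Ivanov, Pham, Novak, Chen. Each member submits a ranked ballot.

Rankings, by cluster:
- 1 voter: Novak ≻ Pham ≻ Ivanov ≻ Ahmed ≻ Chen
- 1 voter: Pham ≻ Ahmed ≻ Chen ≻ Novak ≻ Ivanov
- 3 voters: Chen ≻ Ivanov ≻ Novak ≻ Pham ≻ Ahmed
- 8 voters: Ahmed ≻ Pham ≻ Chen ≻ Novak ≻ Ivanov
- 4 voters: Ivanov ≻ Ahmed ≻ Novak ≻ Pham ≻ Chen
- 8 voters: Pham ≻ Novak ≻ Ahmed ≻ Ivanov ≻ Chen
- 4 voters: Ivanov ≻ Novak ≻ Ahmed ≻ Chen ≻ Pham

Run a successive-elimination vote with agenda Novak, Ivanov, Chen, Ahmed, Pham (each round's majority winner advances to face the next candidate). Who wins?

Pham

Round 1: Novak vs Ivanov — 18–11, Novak advances.
Round 2: Novak vs Chen — 17–12, Novak advances.
Round 3: Novak vs Ahmed — 16–13, Novak advances.
Round 4: Novak vs Pham — 12–17, Pham advances.
Pham survives the agenda.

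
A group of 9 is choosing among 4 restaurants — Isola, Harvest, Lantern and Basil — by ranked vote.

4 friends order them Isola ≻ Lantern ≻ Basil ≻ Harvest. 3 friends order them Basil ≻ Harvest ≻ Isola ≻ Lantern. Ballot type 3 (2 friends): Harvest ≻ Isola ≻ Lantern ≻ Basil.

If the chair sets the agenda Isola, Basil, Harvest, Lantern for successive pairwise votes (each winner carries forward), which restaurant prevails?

Round 1: Isola vs Basil — 6–3, Isola advances.
Round 2: Isola vs Harvest — 4–5, Harvest advances.
Round 3: Harvest vs Lantern — 5–4, Harvest advances.
The agenda winner is Harvest.

Harvest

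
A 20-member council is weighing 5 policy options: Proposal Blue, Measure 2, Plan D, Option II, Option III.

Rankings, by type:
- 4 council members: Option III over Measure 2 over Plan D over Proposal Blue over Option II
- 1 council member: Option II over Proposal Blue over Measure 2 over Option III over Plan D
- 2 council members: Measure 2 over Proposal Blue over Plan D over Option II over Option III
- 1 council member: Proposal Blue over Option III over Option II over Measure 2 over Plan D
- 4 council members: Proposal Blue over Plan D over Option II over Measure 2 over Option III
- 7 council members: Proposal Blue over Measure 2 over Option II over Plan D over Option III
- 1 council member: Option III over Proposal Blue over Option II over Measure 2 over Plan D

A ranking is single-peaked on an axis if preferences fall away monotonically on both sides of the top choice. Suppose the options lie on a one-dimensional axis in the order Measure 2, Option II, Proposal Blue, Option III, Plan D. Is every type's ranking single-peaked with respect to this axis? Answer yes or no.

no

Axis positions: Measure 2=1, Option II=2, Proposal Blue=3, Option III=4, Plan D=5.
Type 1: ranking walks positions 4-1-5-3-2; Measure 2 is ranked above Proposal Blue even though Proposal Blue lies between Measure 2 and the peak Option III on the axis — preferences dip and rise again. Not single-peaked.
Type 2 (peak Option II at position 2): ranking walks positions 2-3-1-4-5, expanding outward from the peak — single-peaked.
Type 3: ranking walks positions 1-3-5-2-4; Proposal Blue is ranked above Option II even though Option II lies between Proposal Blue and the peak Measure 2 on the axis — preferences dip and rise again. Not single-peaked.
Type 4 (peak Proposal Blue at position 3): ranking walks positions 3-4-2-1-5, expanding outward from the peak — single-peaked.
Type 5: ranking walks positions 3-5-2-1-4; Plan D is ranked above Option III even though Option III lies between Plan D and the peak Proposal Blue on the axis — preferences dip and rise again. Not single-peaked.
Type 6: ranking walks positions 3-1-2-5-4; Measure 2 is ranked above Option II even though Option II lies between Measure 2 and the peak Proposal Blue on the axis — preferences dip and rise again. Not single-peaked.
Type 7 (peak Option III at position 4): ranking walks positions 4-3-2-1-5, expanding outward from the peak — single-peaked.
Type 1 violates single-peakedness, so the profile is not single-peaked on this axis.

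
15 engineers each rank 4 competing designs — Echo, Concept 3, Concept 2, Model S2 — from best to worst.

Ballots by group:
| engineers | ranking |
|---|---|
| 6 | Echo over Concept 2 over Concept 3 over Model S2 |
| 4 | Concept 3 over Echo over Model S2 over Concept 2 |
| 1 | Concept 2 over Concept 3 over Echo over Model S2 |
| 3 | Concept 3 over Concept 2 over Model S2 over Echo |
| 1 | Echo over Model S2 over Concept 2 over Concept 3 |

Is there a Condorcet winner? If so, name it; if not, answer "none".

none

Check each pair by majority over 15 ballots:
Echo vs Concept 3: Concept 3 wins 8–7.
Echo vs Concept 2: Echo, 11–4.
Echo vs Model S2: 6+4+1+1 = 12 for Echo, 3 for Model S2 — Echo by 12–3.
Concept 3 vs Concept 2: Concept 2 wins 8–7.
Concept 3 vs Model S2: 14 to 1, Concept 3.
Concept 2 vs Model S2: 6+1+3 = 10 for Concept 2, 5 for Model S2 — Concept 2 by 10–5.
Each design drops at least one matchup (Echo loses to Concept 3; Concept 3 loses to Concept 2; Concept 2 loses to Echo; Model S2 loses to Echo); the cycle Echo beats Concept 2 beats Concept 3 beats Echo rules out a Condorcet winner.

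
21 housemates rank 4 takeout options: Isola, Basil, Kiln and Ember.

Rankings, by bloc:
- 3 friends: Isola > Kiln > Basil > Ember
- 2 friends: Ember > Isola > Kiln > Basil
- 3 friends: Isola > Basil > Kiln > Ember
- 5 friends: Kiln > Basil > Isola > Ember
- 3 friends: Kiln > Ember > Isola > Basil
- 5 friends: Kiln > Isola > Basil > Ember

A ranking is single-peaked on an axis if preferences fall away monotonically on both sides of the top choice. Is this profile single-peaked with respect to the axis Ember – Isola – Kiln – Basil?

no

Axis positions: Ember=1, Isola=2, Kiln=3, Basil=4.
Bloc 1 (peak Isola at position 2): ranking walks positions 2-3-4-1, expanding outward from the peak — single-peaked.
Bloc 2 (peak Ember at position 1): ranking walks positions 1-2-3-4, expanding outward from the peak — single-peaked.
Bloc 3: ranking walks positions 2-4-3-1; Basil is ranked above Kiln even though Kiln lies between Basil and the peak Isola on the axis — preferences dip and rise again. Not single-peaked.
Bloc 4 (peak Kiln at position 3): ranking walks positions 3-4-2-1, expanding outward from the peak — single-peaked.
Bloc 5: ranking walks positions 3-1-2-4; Ember is ranked above Isola even though Isola lies between Ember and the peak Kiln on the axis — preferences dip and rise again. Not single-peaked.
Bloc 6 (peak Kiln at position 3): ranking walks positions 3-2-4-1, expanding outward from the peak — single-peaked.
Bloc 3 violates single-peakedness, so the profile is not single-peaked on this axis.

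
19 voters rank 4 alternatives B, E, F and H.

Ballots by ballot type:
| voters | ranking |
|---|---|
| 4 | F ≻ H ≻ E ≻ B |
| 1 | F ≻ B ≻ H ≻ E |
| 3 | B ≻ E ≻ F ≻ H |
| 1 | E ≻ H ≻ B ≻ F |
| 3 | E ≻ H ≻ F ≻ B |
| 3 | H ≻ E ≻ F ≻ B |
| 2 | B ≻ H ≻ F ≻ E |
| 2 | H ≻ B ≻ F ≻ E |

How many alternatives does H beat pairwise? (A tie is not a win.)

3

H against each rival (19 voters):
H vs B: H preferred on 4+1+3+3+2 = 13 ballots; H wins 13–6.
H vs E: H preferred on 4+1+3+2+2 = 12 ballots; H wins 12–7.
H vs F: H wins 11–8.
H beats B, E, F — 3 pairwise wins.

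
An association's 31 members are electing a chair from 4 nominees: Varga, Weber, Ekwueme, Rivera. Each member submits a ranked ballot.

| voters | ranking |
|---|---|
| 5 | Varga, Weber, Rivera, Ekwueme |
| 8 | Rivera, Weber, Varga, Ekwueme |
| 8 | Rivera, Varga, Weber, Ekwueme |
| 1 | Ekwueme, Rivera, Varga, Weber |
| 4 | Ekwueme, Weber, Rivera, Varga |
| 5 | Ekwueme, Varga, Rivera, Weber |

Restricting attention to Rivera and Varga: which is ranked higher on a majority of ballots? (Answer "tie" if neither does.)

Ballots ranking Rivera above Varga: 8 + 8 + 1 + 4 = 21.
Ballots ranking Varga above Rivera: 31 − 21 = 10.
Rivera wins the head-to-head 21–10.

Rivera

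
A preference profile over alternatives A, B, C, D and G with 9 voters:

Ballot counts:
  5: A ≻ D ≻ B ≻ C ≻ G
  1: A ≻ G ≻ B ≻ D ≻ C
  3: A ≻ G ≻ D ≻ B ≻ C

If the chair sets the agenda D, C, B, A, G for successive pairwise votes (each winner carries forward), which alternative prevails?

A

Round 1: D vs C — 9–0, D advances.
Round 2: D vs B — 8–1, D advances.
Round 3: D vs A — 0–9, A advances.
Round 4: A vs G — 9–0, A advances.
The agenda winner is A.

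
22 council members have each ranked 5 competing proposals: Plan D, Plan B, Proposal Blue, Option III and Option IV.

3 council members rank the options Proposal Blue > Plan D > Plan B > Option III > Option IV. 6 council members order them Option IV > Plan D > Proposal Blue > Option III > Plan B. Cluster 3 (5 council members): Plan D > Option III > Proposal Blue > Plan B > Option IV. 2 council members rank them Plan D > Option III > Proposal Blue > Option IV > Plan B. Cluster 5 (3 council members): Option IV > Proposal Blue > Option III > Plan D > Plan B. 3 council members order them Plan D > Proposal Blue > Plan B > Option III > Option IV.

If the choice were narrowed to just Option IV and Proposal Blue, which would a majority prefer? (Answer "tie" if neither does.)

Proposal Blue

Ballots ranking Option IV above Proposal Blue: 6 + 3 = 9.
Ballots ranking Proposal Blue above Option IV: 22 − 9 = 13.
Proposal Blue wins the head-to-head 13–9.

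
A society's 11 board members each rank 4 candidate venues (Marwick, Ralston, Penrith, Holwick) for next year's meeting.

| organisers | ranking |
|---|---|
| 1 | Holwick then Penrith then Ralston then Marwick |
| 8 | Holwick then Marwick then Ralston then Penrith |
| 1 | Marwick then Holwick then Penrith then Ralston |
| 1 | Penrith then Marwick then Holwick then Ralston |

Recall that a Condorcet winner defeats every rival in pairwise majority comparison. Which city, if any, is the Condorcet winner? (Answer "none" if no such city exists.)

Pairwise majorities:
Marwick–Ralston: Marwick 10–1.
Marwick vs Penrith: 9 to 2, Marwick.
Marwick vs Holwick: 2 to 9, Holwick.
Ralston vs Penrith: Ralston is ranked higher on 8 ballots, Penrith on 3. Ralston wins 8–3.
Ralston–Holwick: Holwick 11–0.
Penrith vs Holwick: Holwick, 10–1.
Holwick defeats every rival head-to-head and is the Condorcet winner.

Holwick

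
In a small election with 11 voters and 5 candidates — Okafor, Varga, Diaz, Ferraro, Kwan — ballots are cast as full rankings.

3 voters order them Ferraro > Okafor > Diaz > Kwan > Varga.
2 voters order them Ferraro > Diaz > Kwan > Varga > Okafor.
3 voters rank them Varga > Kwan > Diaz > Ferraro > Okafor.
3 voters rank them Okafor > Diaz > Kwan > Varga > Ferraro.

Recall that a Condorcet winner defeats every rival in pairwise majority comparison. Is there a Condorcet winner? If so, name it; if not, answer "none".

none

Check each pair by majority over 11 ballots:
Okafor vs Varga: Okafor is ranked higher on 3+3 = 6 ballots, Varga on 5. Okafor wins 6–5.
Okafor vs Diaz: 6 to 5, Okafor.
Okafor vs Ferraro: 3 to 8, Ferraro.
Okafor vs Kwan: Okafor preferred on 3+3 = 6 ballots; Okafor wins 6–5.
Varga vs Diaz: Varga is ranked higher on 3 ballots, Diaz on 8. Diaz wins 8–3.
Varga vs Ferraro: Varga preferred on 3+3 = 6 ballots; Varga wins 6–5.
Varga vs Kwan: 3 for Varga, 8 for Kwan — Kwan by 8–3.
Diaz vs Ferraro: 6 to 5, Diaz.
Diaz vs Kwan: Diaz is ranked higher on 3+2+3 = 8 ballots, Kwan on 3. Diaz wins 8–3.
Ferraro vs Kwan: 3+2 = 5 for Ferraro, 6 for Kwan — Kwan by 6–5.
Every candidate loses at least once (Okafor loses to Ferraro; Varga loses to Okafor; Diaz loses to Okafor; Ferraro loses to Varga; Kwan loses to Okafor). The majority relation contains the cycle Okafor beats Varga beats Ferraro beats Okafor, so there is no Condorcet winner.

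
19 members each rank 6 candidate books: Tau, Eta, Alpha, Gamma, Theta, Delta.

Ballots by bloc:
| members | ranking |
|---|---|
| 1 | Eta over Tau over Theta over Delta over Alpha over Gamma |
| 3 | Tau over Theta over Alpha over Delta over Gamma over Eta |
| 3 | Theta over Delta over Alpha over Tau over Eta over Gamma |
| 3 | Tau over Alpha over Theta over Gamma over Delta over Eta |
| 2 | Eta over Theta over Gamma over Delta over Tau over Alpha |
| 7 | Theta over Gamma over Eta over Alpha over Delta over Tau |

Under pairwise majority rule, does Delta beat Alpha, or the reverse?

Alpha

Ballots ranking Delta above Alpha: 1 + 3 + 2 = 6.
Ballots ranking Alpha above Delta: 19 − 6 = 13.
Alpha wins the head-to-head 13–6.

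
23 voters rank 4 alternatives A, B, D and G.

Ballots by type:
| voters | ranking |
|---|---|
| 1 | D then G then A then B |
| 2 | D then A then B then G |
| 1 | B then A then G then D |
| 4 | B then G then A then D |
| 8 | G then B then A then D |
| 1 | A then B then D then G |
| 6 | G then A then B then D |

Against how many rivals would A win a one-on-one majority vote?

A against each rival (23 voters):
A vs B: 1+2+1+6 = 10 for A, 13 for B — B by 13–10.
A–D: A 20–3.
A vs G: A is ranked higher on 2+1+1 = 4 ballots, G on 19. G wins 19–4.
A beats D; loses to B, G — 1 pairwise win.

1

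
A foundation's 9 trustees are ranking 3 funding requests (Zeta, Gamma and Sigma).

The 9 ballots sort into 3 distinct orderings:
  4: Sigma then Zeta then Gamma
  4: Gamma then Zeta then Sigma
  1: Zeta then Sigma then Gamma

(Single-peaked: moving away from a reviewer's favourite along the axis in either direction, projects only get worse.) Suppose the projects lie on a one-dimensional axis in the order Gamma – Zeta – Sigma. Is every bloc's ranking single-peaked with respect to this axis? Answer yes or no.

Axis positions: Gamma=1, Zeta=2, Sigma=3.
Bloc 1 (peak Sigma at position 3): ranking walks positions 3-2-1, expanding outward from the peak — single-peaked.
Bloc 2 (peak Gamma at position 1): ranking walks positions 1-2-3, expanding outward from the peak — single-peaked.
Bloc 3 (peak Zeta at position 2): ranking walks positions 2-3-1, expanding outward from the peak — single-peaked.
Every ranking is single-peaked on this axis.

yes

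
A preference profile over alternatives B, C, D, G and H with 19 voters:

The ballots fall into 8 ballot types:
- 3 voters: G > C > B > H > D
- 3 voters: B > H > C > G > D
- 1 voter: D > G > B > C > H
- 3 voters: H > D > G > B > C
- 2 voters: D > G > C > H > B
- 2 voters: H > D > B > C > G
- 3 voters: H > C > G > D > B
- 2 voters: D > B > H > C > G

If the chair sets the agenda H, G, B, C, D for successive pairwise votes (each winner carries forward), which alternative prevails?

Round 1: H vs G — 13–6, H advances.
Round 2: H vs B — 10–9, H advances.
Round 3: H vs C — 13–6, H advances.
Round 4: H vs D — 14–5, H advances.
H survives the agenda.

H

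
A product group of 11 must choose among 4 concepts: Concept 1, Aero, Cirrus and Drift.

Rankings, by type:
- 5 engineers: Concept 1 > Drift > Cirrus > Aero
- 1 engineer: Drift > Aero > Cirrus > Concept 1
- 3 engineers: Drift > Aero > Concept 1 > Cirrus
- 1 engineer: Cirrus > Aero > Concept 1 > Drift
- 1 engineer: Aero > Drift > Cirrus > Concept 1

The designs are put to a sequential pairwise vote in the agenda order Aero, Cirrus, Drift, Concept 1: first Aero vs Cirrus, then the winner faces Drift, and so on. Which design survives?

Round 1: Aero vs Cirrus — 5–6, Cirrus advances.
Round 2: Cirrus vs Drift — 1–10, Drift advances.
Round 3: Drift vs Concept 1 — 5–6, Concept 1 advances.
Concept 1 survives the agenda.

Concept 1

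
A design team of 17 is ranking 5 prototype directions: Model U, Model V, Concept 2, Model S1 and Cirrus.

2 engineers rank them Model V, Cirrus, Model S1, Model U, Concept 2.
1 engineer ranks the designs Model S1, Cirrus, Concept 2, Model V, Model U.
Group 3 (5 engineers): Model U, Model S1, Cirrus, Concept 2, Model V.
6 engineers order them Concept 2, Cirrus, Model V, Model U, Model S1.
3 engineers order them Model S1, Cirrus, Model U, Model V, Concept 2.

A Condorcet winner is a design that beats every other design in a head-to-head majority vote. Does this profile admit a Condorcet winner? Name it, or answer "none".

none

Check each pair by majority over 17 ballots:
Model U vs Model V: Model V wins 9–8.
Model U–Concept 2: Model U 10–7.
Model U vs Model S1: Model U wins 11–6.
Model U vs Cirrus: Cirrus, 12–5.
Model V vs Concept 2: Concept 2 wins 12–5.
Model V vs Model S1: Model S1, 9–8.
Model V vs Cirrus: Cirrus wins 15–2.
Concept 2 vs Model S1: Model S1 wins 11–6.
Concept 2 vs Cirrus: Cirrus, 11–6.
Model S1–Cirrus: Model S1 9–8.
No design is unbeaten: Model U loses to Model V; Model V loses to Concept 2; Concept 2 loses to Model U; Model S1 loses to Model U; Cirrus loses to Model S1. In particular Model U → Concept 2 → Model V → Model U is a majority cycle — no Condorcet winner exists.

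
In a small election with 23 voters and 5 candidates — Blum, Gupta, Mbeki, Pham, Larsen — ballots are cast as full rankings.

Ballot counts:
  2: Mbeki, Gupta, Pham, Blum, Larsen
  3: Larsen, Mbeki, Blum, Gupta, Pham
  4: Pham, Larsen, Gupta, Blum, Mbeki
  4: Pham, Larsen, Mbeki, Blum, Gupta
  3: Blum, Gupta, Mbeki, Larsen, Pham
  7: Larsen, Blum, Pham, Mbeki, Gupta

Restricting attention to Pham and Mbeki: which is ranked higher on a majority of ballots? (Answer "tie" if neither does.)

Ballots ranking Pham above Mbeki: 4 + 4 + 7 = 15.
Ballots ranking Mbeki above Pham: 23 − 15 = 8.
Pham wins the head-to-head 15–8.

Pham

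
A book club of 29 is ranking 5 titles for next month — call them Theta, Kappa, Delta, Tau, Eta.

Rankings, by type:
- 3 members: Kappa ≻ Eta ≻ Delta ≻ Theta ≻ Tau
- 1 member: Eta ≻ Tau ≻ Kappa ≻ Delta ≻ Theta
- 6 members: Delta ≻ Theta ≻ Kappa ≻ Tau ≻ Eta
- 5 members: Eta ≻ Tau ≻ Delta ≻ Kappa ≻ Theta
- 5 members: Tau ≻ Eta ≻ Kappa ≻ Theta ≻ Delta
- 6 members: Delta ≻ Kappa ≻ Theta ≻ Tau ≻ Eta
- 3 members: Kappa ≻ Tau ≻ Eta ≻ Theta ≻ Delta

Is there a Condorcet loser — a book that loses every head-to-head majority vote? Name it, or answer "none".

Head-to-head results (29 members):
Theta vs Kappa: Theta preferred on 6 ballots; Kappa wins 23–6.
Theta vs Delta: Theta preferred on 5+3 = 8 ballots; Delta wins 21–8.
Theta vs Tau: Theta wins 15–14.
Theta vs Eta: Eta wins 17–12.
Kappa vs Delta: Delta wins 17–12.
Kappa vs Tau: Kappa is ranked higher on 3+6+6+3 = 18 ballots, Tau on 11. Kappa wins 18–11.
Kappa vs Eta: Kappa is ranked higher on 3+6+6+3 = 18 ballots, Eta on 11. Kappa wins 18–11.
Delta vs Tau: Delta wins 15–14.
Delta vs Eta: Delta is ranked higher on 6+6 = 12 ballots, Eta on 17. Eta wins 17–12.
Tau vs Eta: 6+5+6+3 = 20 for Tau, 9 for Eta — Tau by 20–9.
Every book wins at least one matchup (Theta beats Tau; Kappa beats Theta; Delta beats Theta; Tau beats Eta; Eta beats Theta), so there is no Condorcet loser.

none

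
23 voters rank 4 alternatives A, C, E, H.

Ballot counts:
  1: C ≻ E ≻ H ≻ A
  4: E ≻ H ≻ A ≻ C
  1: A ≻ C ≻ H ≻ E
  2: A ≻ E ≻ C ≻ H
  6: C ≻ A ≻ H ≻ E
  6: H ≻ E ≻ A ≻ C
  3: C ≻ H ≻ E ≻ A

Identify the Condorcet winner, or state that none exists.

none

Check each pair by majority over 23 ballots:
A vs C: A preferred on 4+1+2+6 = 13 ballots; A wins 13–10.
A vs E: 1+2+6 = 9 for A, 14 for E — E by 14–9.
A vs H: A is ranked higher on 1+2+6 = 9 ballots, H on 14. H wins 14–9.
C vs E: C is ranked higher on 1+1+6+3 = 11 ballots, E on 12. E wins 12–11.
C vs H: 13 to 10, C.
E vs H: E is ranked higher on 1+4+2 = 7 ballots, H on 16. H wins 16–7.
Every alternative loses at least once (A loses to E; C loses to A; E loses to H; H loses to C). The majority relation contains the cycle A → C → H → A, so there is no Condorcet winner.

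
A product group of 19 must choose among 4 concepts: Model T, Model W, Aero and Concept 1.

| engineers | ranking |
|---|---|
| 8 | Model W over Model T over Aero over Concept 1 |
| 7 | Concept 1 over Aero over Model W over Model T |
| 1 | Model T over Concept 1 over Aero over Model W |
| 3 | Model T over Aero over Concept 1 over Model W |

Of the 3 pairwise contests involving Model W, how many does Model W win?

1

Model W against each rival (19 engineers):
Model W vs Model T: Model W, 15–4.
Model W vs Aero: Aero wins 11–8.
Model W vs Concept 1: Model W is ranked higher on 8 ballots, Concept 1 on 11. Concept 1 wins 11–8.
Model W beats Model T; loses to Aero, Concept 1 — 1 pairwise win.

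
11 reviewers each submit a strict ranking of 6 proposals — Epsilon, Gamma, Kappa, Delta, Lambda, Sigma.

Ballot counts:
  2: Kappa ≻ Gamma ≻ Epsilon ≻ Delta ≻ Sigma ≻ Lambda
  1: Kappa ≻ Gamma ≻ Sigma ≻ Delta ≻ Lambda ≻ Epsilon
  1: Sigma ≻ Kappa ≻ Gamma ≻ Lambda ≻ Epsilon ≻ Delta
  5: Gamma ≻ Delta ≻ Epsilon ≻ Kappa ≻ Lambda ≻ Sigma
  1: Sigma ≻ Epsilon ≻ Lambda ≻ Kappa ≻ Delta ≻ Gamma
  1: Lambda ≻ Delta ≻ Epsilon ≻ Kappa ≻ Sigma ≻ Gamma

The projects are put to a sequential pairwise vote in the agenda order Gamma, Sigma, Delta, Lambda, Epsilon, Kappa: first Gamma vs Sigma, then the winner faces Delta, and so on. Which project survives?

Kappa

Round 1: Gamma vs Sigma — 8–3, Gamma advances.
Round 2: Gamma vs Delta — 9–2, Gamma advances.
Round 3: Gamma vs Lambda — 9–2, Gamma advances.
Round 4: Gamma vs Epsilon — 9–2, Gamma advances.
Round 5: Gamma vs Kappa — 5–6, Kappa advances.
Kappa survives the agenda.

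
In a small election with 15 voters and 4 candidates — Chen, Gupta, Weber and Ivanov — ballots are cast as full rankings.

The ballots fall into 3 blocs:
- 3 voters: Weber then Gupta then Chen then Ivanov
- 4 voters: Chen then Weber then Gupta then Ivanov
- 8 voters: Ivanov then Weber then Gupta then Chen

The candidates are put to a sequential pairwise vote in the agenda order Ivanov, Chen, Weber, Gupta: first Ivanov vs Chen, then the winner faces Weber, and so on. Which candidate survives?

Round 1: Ivanov vs Chen — 8–7, Ivanov advances.
Round 2: Ivanov vs Weber — 8–7, Ivanov advances.
Round 3: Ivanov vs Gupta — 8–7, Ivanov advances.
The agenda winner is Ivanov.

Ivanov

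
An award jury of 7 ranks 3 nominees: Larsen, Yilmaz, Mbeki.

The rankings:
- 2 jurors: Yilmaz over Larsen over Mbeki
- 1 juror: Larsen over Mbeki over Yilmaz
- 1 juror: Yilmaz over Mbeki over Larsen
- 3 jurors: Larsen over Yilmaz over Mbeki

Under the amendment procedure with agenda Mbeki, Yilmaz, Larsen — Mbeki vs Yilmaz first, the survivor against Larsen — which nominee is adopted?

Larsen

Round 1: Mbeki vs Yilmaz — 1–6, Yilmaz advances.
Round 2: Yilmaz vs Larsen — 3–4, Larsen advances.
The agenda winner is Larsen.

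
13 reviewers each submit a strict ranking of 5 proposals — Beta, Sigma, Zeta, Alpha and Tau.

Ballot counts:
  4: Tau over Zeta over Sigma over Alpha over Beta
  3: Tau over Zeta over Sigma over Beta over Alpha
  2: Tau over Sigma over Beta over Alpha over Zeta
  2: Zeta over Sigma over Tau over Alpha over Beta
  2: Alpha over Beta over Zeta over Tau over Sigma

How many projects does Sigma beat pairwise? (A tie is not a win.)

Sigma against each rival (13 reviewers):
Sigma–Beta: Sigma 11–2.
Sigma vs Zeta: Sigma preferred on 2 ballots; Zeta wins 11–2.
Sigma vs Alpha: 11 to 2, Sigma.
Sigma vs Tau: Tau, 11–2.
Sigma beats Beta, Alpha; loses to Zeta, Tau — 2 pairwise wins.

2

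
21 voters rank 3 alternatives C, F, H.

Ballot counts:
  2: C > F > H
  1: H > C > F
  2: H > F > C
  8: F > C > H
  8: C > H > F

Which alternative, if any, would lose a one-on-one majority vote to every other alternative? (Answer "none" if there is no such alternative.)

Pairwise majorities:
C vs F: C, 11–10.
C vs H: C wins 18–3.
F vs H: H, 11–10.
F loses to every other alternative — it is the Condorcet loser.

F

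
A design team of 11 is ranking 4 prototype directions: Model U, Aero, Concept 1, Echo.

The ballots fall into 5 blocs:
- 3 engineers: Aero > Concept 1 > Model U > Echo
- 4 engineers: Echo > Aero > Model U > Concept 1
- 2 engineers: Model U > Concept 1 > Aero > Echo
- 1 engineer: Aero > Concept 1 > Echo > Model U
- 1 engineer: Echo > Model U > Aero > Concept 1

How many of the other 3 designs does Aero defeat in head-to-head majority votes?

Aero against each rival (11 engineers):
Aero vs Model U: Aero wins 8–3.
Aero vs Concept 1: Aero preferred on 3+4+1+1 = 9 ballots; Aero wins 9–2.
Aero–Echo: Aero 6–5.
Aero beats Model U, Concept 1, Echo — 3 pairwise wins.

3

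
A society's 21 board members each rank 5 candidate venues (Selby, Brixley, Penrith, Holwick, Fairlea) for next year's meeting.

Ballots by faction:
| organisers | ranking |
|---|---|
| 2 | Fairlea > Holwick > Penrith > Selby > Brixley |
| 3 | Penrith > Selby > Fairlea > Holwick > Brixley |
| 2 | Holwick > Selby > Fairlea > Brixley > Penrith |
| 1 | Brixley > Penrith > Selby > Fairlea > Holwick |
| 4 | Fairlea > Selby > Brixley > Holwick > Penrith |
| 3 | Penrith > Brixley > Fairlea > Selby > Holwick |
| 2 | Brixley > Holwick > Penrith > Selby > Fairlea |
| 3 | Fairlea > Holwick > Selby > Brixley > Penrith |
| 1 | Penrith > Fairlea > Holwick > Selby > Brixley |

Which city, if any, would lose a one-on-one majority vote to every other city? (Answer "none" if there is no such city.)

none

Head-to-head results (21 organisers):
Selby vs Brixley: Selby, 15–6.
Selby vs Penrith: Penrith wins 12–9.
Selby vs Holwick: Selby is ranked higher on 3+1+4+3 = 11 ballots, Holwick on 10. Selby wins 11–10.
Selby vs Fairlea: Selby preferred on 3+2+1+2 = 8 ballots; Fairlea wins 13–8.
Brixley vs Penrith: 2+1+4+2+3 = 12 for Brixley, 9 for Penrith — Brixley by 12–9.
Brixley vs Holwick: 10 to 11, Holwick.
Brixley vs Fairlea: 6 to 15, Fairlea.
Penrith vs Holwick: Holwick wins 13–8.
Penrith vs Fairlea: Fairlea, 11–10.
Holwick vs Fairlea: Fairlea wins 17–4.
No city is winless: Selby beats Brixley; Brixley beats Penrith; Penrith beats Selby; Holwick beats Brixley; Fairlea beats Selby. There is no Condorcet loser.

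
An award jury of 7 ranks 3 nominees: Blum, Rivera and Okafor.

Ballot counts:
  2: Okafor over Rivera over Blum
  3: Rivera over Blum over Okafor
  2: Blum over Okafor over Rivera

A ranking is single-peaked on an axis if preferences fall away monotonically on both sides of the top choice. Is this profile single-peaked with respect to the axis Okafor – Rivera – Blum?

no

Axis positions: Okafor=1, Rivera=2, Blum=3.
Group 1 (peak Okafor at position 1): ranking walks positions 1-2-3, expanding outward from the peak — single-peaked.
Group 2 (peak Rivera at position 2): ranking walks positions 2-3-1, expanding outward from the peak — single-peaked.
Group 3: ranking walks positions 3-1-2; Okafor is ranked above Rivera even though Rivera lies between Okafor and the peak Blum on the axis — preferences dip and rise again. Not single-peaked.
Group 3 violates single-peakedness, so the profile is not single-peaked on this axis.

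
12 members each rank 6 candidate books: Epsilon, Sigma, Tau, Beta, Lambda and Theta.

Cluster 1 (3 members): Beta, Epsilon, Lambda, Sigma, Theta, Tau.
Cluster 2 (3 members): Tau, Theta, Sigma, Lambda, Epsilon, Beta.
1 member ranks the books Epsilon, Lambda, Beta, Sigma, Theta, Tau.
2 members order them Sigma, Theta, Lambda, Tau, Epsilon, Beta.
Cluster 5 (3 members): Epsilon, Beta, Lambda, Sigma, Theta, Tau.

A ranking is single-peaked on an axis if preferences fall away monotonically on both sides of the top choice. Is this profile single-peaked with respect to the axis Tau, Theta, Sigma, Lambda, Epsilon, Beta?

Axis positions: Tau=1, Theta=2, Sigma=3, Lambda=4, Epsilon=5, Beta=6.
Cluster 1 (peak Beta at position 6): ranking walks positions 6-5-4-3-2-1, expanding outward from the peak — single-peaked.
Cluster 2 (peak Tau at position 1): ranking walks positions 1-2-3-4-5-6, expanding outward from the peak — single-peaked.
Cluster 3 (peak Epsilon at position 5): ranking walks positions 5-4-6-3-2-1, expanding outward from the peak — single-peaked.
Cluster 4 (peak Sigma at position 3): ranking walks positions 3-2-4-1-5-6, expanding outward from the peak — single-peaked.
Cluster 5 (peak Epsilon at position 5): ranking walks positions 5-6-4-3-2-1, expanding outward from the peak — single-peaked.
Every ranking is single-peaked on this axis.

yes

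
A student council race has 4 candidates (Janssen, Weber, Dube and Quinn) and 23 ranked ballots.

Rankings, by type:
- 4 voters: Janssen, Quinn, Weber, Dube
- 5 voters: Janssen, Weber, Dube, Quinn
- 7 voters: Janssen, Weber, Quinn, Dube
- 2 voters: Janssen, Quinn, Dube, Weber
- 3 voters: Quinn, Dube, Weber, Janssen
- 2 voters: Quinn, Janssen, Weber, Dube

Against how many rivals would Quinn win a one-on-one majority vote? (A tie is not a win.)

Quinn against each rival (23 voters):
Quinn vs Janssen: 5 to 18, Janssen.
Quinn vs Weber: Quinn is ranked higher on 4+2+3+2 = 11 ballots, Weber on 12. Weber wins 12–11.
Quinn vs Dube: 18 to 5, Quinn.
Quinn beats Dube; loses to Janssen, Weber — 1 pairwise win.

1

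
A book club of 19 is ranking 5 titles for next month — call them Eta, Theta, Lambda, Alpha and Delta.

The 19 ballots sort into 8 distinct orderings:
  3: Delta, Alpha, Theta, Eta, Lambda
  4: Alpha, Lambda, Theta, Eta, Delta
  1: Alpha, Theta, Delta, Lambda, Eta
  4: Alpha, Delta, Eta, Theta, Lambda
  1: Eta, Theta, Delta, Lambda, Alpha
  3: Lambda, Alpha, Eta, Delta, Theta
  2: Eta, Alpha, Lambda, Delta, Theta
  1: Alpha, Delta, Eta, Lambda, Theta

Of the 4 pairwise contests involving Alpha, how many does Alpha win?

4

Alpha against each rival (19 members):
Alpha vs Eta: 3+4+1+4+3+1 = 16 for Alpha, 3 for Eta — Alpha by 16–3.
Alpha vs Theta: Alpha is ranked higher on 18 ballots, Theta on 1. Alpha wins 18–1.
Alpha vs Lambda: Alpha preferred on 3+4+1+4+2+1 = 15 ballots; Alpha wins 15–4.
Alpha vs Delta: 15 to 4, Alpha.
Alpha beats Eta, Theta, Lambda, Delta — 4 pairwise wins.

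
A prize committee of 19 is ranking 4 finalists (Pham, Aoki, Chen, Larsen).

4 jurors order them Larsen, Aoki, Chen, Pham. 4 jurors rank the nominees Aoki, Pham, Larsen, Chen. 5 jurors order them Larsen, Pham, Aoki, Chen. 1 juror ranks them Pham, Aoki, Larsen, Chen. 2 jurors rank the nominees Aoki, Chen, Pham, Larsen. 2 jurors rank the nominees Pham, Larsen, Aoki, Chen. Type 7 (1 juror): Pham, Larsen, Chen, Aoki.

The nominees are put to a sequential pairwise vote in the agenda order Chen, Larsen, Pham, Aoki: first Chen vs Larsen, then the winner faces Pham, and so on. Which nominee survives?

Aoki

Round 1: Chen vs Larsen — 2–17, Larsen advances.
Round 2: Larsen vs Pham — 9–10, Pham advances.
Round 3: Pham vs Aoki — 9–10, Aoki advances.
Aoki survives the agenda.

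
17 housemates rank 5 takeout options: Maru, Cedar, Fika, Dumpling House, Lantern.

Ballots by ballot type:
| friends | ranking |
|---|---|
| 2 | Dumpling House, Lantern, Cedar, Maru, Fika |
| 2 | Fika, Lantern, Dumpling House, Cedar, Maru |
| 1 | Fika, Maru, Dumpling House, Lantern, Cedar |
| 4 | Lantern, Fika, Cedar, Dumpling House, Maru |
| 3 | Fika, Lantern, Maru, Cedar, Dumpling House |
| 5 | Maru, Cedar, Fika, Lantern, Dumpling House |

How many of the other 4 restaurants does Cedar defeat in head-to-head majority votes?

1

Cedar against each rival (17 friends):
Cedar–Maru: Maru 9–8.
Cedar–Fika: Fika 10–7.
Cedar vs Dumpling House: Cedar wins 12–5.
Cedar vs Lantern: Lantern, 12–5.
Cedar beats Dumpling House; loses to Maru, Fika, Lantern — 1 pairwise win.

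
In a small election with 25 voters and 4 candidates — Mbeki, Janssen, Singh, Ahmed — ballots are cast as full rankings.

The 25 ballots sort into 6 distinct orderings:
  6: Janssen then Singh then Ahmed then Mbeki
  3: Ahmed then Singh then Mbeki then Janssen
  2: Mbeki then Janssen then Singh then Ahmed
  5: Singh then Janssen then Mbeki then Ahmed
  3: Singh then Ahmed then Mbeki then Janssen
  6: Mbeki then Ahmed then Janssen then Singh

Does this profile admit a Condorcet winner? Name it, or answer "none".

Pairwise majorities:
Mbeki vs Janssen: 14 to 11, Mbeki.
Mbeki vs Singh: Singh, 17–8.
Mbeki–Ahmed: Mbeki 13–12.
Janssen–Singh: Janssen 14–11.
Janssen vs Ahmed: Janssen, 13–12.
Singh vs Ahmed: Singh preferred on 6+2+5+3 = 16 ballots; Singh wins 16–9.
Every candidate loses at least once (Mbeki loses to Singh; Janssen loses to Mbeki; Singh loses to Janssen; Ahmed loses to Mbeki). The majority relation contains the cycle Mbeki → Janssen → Singh → Mbeki, so there is no Condorcet winner.

none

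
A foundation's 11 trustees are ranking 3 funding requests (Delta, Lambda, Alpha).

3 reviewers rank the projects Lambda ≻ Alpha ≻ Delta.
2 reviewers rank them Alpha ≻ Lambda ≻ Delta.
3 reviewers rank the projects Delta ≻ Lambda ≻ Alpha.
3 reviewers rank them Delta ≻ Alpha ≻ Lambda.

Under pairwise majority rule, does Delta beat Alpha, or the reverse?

Ballots ranking Delta above Alpha: 3 + 3 = 6.
Ballots ranking Alpha above Delta: 11 − 6 = 5.
Delta wins the head-to-head 6–5.

Delta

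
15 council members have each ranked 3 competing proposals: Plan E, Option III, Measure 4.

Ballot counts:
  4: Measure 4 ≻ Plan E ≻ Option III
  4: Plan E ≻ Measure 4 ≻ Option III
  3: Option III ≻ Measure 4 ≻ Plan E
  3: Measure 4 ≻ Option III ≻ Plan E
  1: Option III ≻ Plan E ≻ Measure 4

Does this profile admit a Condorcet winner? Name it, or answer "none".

Measure 4

Check each pair by majority over 15 ballots:
Plan E vs Option III: Plan E is ranked higher on 4+4 = 8 ballots, Option III on 7. Plan E wins 8–7.
Plan E vs Measure 4: Measure 4, 10–5.
Option III vs Measure 4: 4 to 11, Measure 4.
Measure 4 beats each of Plan E, Option III — Measure 4 is the Condorcet winner.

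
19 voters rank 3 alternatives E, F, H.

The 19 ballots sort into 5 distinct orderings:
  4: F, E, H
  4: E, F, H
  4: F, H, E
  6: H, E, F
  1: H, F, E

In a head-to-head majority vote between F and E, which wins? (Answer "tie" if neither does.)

Ballots ranking F above E: 4 + 4 + 1 = 9.
Ballots ranking E above F: 19 − 9 = 10.
E wins the head-to-head 10–9.

E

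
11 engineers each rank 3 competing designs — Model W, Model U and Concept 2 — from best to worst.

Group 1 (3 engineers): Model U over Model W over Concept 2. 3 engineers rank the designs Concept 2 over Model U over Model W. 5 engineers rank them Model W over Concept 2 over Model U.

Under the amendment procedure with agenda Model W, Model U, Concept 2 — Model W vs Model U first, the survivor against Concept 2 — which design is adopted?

Round 1: Model W vs Model U — 5–6, Model U advances.
Round 2: Model U vs Concept 2 — 3–8, Concept 2 advances.
The agenda winner is Concept 2.

Concept 2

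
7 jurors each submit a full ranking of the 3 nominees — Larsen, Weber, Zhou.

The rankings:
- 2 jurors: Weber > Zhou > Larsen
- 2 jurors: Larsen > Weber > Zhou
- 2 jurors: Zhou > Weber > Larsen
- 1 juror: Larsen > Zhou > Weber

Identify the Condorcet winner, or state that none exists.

Check each pair by majority over 7 ballots:
Larsen vs Weber: 3 to 4, Weber.
Larsen vs Zhou: 2+1 = 3 for Larsen, 4 for Zhou — Zhou by 4–3.
Weber vs Zhou: 4 to 3, Weber.
Weber defeats every rival head-to-head and is the Condorcet winner.

Weber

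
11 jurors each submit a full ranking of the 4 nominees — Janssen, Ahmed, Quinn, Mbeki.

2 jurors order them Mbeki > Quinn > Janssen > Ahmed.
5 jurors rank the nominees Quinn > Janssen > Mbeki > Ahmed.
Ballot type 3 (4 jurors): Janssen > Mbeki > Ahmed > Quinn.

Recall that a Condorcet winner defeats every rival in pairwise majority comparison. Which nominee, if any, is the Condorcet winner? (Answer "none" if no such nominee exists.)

Check each pair by majority over 11 ballots:
Janssen vs Ahmed: Janssen, 11–0.
Janssen vs Quinn: Quinn, 7–4.
Janssen vs Mbeki: Janssen wins 9–2.
Ahmed vs Quinn: Quinn wins 7–4.
Ahmed vs Mbeki: Mbeki, 11–0.
Quinn vs Mbeki: Mbeki, 6–5.
Each nominee drops at least one matchup (Janssen loses to Quinn; Ahmed loses to Janssen; Quinn loses to Mbeki; Mbeki loses to Janssen); the cycle Janssen → Mbeki → Quinn → Janssen rules out a Condorcet winner.

none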